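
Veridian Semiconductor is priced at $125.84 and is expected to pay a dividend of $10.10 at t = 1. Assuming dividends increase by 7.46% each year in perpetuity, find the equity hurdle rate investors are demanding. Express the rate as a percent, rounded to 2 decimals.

Rearranging the constant-growth DDM: r = D₁/P₀ + g.
r = 10.1000 / 125.84 + 0.0746 = 0.08026 + 0.0746 = 0.15486

15.49%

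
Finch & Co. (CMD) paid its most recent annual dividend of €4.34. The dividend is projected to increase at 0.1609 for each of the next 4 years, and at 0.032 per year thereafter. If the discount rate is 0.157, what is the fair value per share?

€53.82

Two-stage DDM. Project D₁…D_4 at 0.1609, terminal growth 0.032, discount at r = 0.157.
D_1 = 5.0383
D_2 = 5.8490
D_3 = 6.7901
D_4 = 7.8826
Terminal value at t=4: TV = D_5/(r−g) = 8.1348/(0.157−0.032) = 65.0787
P₀ = 5.0383/(1+0.157)^1 + 5.8490/(1+0.157)^2 + 6.7901/(1+0.157)^3 + 7.8826/(1+0.157)^4 + 65.0787/(1+0.157)^4 = 53.8234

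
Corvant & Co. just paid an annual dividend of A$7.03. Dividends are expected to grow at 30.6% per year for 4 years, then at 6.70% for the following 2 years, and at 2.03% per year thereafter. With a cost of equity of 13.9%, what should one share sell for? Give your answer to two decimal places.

Three-stage DDM. Project D₁…D_6; terminal Gordon value at t=6 with g = 0.0203; discount at r = 0.139.
D_1 = 9.1812
D_2 = 11.9906
D_3 = 15.6598
D_4 = 20.4516
D_5 = 21.8219
D_6 = 23.2840
TV_6 = 23.7566/(0.139−0.0203) = 200.1401
P₀ = Σ Dₜ/(1+r)ᵗ + TV_6/(1+r)^6 = 153.7625

A$153.76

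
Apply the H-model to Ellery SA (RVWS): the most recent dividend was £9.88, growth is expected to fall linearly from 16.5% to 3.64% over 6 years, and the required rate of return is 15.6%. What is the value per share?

£117.49

H-model: P₀ = D₀[(1+g_L) + H(g_S−g_L)]/(r−g_L), with H = 6/2 = 3.
P₀ = 9.88 × [(1+0.0364) + 3×(0.165−0.0364)] / (0.156−0.0364)
   = 9.88 × 1.4222 / 0.1196 = 117.4861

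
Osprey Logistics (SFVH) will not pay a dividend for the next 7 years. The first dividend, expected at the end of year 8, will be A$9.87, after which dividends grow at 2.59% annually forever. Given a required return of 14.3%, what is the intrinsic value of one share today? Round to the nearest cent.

A$33.07

Deferred-dividend DDM. At t=7 the remaining stream is a growing perpetuity with first payment D_8 = 9.87.
V_7 = D_8/(r−g) = 9.87/(0.143−0.0259) = 84.2869
P₀ = V_7/(1+r)^7 = 84.2869/(1+0.143)^7 = 33.0702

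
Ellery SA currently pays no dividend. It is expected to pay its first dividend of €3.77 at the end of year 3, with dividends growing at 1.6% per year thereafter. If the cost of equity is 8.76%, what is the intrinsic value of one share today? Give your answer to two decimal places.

Deferred-dividend DDM. At t=2 the remaining stream is a growing perpetuity with first payment D_3 = 3.77.
V_2 = D_3/(r−g) = 3.77/(0.0876−0.016) = 52.6536
P₀ = V_2/(1+r)^2 = 52.6536/(1+0.0876)^2 = 44.5133

€44.51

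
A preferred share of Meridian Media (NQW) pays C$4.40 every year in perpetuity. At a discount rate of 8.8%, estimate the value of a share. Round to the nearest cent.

Zero-growth DDM (perpetuity): P₀ = D/r = 4.40 / 0.088 = 50.0000

C$50.00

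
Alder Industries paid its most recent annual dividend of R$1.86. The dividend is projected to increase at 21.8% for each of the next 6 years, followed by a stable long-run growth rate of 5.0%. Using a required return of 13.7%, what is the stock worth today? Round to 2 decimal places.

Two-stage DDM. Project D₁…D_6 at 0.218, terminal growth 0.05, discount at r = 0.137.
D_1 = 2.2655
D_2 = 2.7594
D_3 = 3.3609
D_4 = 4.0936
D_5 = 4.9860
D_6 = 6.0729
Terminal value at t=6: TV = D_7/(r−g) = 6.3766/(0.137−0.05) = 73.2937
P₀ = 2.2655/(1+0.137)^1 + 2.7594/(1+0.137)^2 + 3.3609/(1+0.137)^3 + 4.0936/(1+0.137)^4 + 4.9860/(1+0.137)^5 + 6.0729/(1+0.137)^6 + 73.2937/(1+0.137)^6 = 48.2214

R$48.22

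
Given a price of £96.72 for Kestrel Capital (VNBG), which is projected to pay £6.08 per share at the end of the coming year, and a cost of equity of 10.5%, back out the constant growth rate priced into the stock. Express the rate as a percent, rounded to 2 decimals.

4.21%

From P₀ = D₁/(r − g), the implied growth is g = r − D₁/P₀.
g = 0.105 − 6.08/96.72 = 0.105 − 0.06286 = 0.04214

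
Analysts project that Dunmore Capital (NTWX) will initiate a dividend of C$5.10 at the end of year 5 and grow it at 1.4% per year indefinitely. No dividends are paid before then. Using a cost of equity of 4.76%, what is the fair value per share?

Deferred-dividend DDM. At t=4 the remaining stream is a growing perpetuity with first payment D_5 = 5.10.
V_4 = D_5/(r−g) = 5.10/(0.0476−0.014) = 151.7857
P₀ = V_4/(1+r)^4 = 151.7857/(1+0.0476)^4 = 126.0227

C$126.02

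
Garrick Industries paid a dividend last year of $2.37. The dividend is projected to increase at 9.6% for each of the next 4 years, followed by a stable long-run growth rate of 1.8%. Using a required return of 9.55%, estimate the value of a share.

$40.68

Two-stage DDM. Project D₁…D_4 at 0.096, terminal growth 0.018, discount at r = 0.0955.
D_1 = 2.5975
D_2 = 2.8469
D_3 = 3.1202
D_4 = 3.4197
Terminal value at t=4: TV = D_5/(r−g) = 3.4813/(0.0955−0.018) = 44.9197
P₀ = 2.5975/(1+0.0955)^1 + 2.8469/(1+0.0955)^2 + 3.1202/(1+0.0955)^3 + 3.4197/(1+0.0955)^4 + 44.9197/(1+0.0955)^4 = 40.6788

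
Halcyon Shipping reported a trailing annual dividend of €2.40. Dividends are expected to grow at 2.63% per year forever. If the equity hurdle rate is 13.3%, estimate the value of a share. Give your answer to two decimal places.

€23.08

Gordon growth model: P₀ = D₁/(r − g). D₁ = 2.40 × (1 + 0.0263) = 2.4631.
P₀ = 2.4631 / (0.133 − 0.0263) = 2.4631 / 0.1067 = 23.0845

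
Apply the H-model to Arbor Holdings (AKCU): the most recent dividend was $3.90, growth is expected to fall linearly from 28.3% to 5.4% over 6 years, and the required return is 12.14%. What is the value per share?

$100.74

H-model: P₀ = D₀[(1+g_L) + H(g_S−g_L)]/(r−g_L), with H = 6/2 = 3.
P₀ = 3.90 × [(1+0.054) + 3×(0.283−0.054)] / (0.1214−0.054)
   = 3.90 × 1.7410 / 0.0674 = 100.7404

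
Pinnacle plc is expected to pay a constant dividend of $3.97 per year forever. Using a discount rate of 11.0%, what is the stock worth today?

Zero-growth DDM (perpetuity): P₀ = D/r = 3.97 / 0.11 = 36.0909

$36.09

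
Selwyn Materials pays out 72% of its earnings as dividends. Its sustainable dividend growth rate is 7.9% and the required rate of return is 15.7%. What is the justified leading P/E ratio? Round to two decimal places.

Justified leading P/E = b/(r−g) = 0.72/(0.157−0.079) = 9.2308

9.23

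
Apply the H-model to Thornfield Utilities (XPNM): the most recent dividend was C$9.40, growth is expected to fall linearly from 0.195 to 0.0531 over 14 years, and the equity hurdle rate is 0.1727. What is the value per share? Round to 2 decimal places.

C$160.84

H-model: P₀ = D₀[(1+g_L) + H(g_S−g_L)]/(r−g_L), with H = 14/2 = 7.
P₀ = 9.40 × [(1+0.0531) + 7×(0.195−0.0531)] / (0.1727−0.0531)
   = 9.40 × 2.0464 / 0.1196 = 160.8375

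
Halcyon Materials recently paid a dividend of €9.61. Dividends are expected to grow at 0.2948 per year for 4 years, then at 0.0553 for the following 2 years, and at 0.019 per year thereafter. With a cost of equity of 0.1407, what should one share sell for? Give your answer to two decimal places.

Three-stage DDM. Project D₁…D_6; terminal Gordon value at t=6 with g = 0.019; discount at r = 0.1407.
D_1 = 12.4430
D_2 = 16.1112
D_3 = 20.8608
D_4 = 27.0106
D_5 = 28.5043
D_6 = 30.0806
TV_6 = 30.6521/(0.1407−0.019) = 251.8661
P₀ = Σ Dₜ/(1+r)ᵗ + TV_6/(1+r)^6 = 196.0356

€196.04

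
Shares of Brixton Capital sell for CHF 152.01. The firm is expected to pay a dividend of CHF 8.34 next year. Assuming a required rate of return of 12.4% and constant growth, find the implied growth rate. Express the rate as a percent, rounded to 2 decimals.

From P₀ = D₁/(r − g), the implied growth is g = r − D₁/P₀.
g = 0.124 − 8.34/152.01 = 0.124 − 0.05486 = 0.06914

6.91%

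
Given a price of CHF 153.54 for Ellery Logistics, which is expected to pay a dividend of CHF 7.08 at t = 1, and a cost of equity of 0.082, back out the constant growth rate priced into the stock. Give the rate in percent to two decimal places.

3.59%

From P₀ = D₁/(r − g), the implied growth is g = r − D₁/P₀.
g = 0.082 − 7.08/153.54 = 0.082 − 0.04611 = 0.03589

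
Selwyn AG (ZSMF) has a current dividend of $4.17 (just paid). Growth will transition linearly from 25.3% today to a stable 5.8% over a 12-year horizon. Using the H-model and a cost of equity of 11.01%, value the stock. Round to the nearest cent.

H-model: P₀ = D₀[(1+g_L) + H(g_S−g_L)]/(r−g_L), with H = 12/2 = 6.
P₀ = 4.17 × [(1+0.058) + 6×(0.253−0.058)] / (0.1101−0.058)
   = 4.17 × 2.2280 / 0.0521 = 178.3255

$178.33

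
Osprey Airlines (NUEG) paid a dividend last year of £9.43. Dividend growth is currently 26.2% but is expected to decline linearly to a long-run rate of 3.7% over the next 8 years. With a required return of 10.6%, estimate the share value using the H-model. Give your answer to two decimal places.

H-model: P₀ = D₀[(1+g_L) + H(g_S−g_L)]/(r−g_L), with H = 8/2 = 4.
P₀ = 9.43 × [(1+0.037) + 4×(0.262−0.037)] / (0.106−0.037)
   = 9.43 × 1.9370 / 0.069 = 264.7233

£264.72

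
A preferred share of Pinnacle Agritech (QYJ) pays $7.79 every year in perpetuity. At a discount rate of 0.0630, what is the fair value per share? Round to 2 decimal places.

Zero-growth DDM (perpetuity): P₀ = D/r = 7.79 / 0.063 = 123.6508

$123.65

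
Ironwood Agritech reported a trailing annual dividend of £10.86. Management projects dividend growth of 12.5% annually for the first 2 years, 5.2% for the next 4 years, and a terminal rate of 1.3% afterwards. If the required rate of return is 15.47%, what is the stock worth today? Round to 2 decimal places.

£104.51

Three-stage DDM. Project D₁…D_6; terminal Gordon value at t=6 with g = 0.013; discount at r = 0.1547.
D_1 = 12.2175
D_2 = 13.7447
D_3 = 14.4594
D_4 = 15.2113
D_5 = 16.0023
D_6 = 16.8344
TV_6 = 17.0533/(0.1547−0.013) = 120.3476
P₀ = Σ Dₜ/(1+r)ᵗ + TV_6/(1+r)^6 = 104.5064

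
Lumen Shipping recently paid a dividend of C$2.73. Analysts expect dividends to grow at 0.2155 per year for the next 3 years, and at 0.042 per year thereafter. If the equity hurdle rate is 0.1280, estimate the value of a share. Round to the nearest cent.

Two-stage DDM. Project D₁…D_3 at 0.2155, terminal growth 0.042, discount at r = 0.128.
D_1 = 3.3183
D_2 = 4.0334
D_3 = 4.9026
Terminal value at t=3: TV = D_4/(r−g) = 5.1085/(0.128−0.042) = 59.4014
P₀ = 3.3183/(1+0.128)^1 + 4.0334/(1+0.128)^2 + 4.9026/(1+0.128)^3 + 59.4014/(1+0.128)^3 = 50.9151

C$50.92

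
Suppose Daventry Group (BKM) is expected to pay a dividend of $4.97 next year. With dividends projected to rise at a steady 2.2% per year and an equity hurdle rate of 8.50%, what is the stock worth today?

Gordon growth model: P₀ = D₁/(r − g), with D₁ = 4.97 given directly.
P₀ = 4.9700 / (0.085 − 0.022) = 4.9700 / 0.063 = 78.8889

$78.89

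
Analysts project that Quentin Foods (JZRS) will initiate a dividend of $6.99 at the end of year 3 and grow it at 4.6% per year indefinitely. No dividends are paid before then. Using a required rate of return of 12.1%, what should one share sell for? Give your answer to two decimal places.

Deferred-dividend DDM. At t=2 the remaining stream is a growing perpetuity with first payment D_3 = 6.99.
V_2 = D_3/(r−g) = 6.99/(0.121−0.046) = 93.2000
P₀ = V_2/(1+r)^2 = 93.2000/(1+0.121)^2 = 74.1660

$74.17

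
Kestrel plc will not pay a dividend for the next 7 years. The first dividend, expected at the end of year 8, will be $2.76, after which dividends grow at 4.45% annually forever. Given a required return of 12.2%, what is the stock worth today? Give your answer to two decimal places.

Deferred-dividend DDM. At t=7 the remaining stream is a growing perpetuity with first payment D_8 = 2.76.
V_7 = D_8/(r−g) = 2.76/(0.122−0.0445) = 35.6129
P₀ = V_7/(1+r)^7 = 35.6129/(1+0.122)^7 = 15.9095

$15.91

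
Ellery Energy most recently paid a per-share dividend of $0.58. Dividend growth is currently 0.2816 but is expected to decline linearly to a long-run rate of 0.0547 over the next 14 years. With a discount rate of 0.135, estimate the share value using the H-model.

$19.09

H-model: P₀ = D₀[(1+g_L) + H(g_S−g_L)]/(r−g_L), with H = 14/2 = 7.
P₀ = 0.58 × [(1+0.0547) + 7×(0.2816−0.0547)] / (0.135−0.0547)
   = 0.58 × 2.6430 / 0.0803 = 19.0902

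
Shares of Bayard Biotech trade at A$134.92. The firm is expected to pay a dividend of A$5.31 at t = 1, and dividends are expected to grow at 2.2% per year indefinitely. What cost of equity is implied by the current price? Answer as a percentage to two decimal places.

Rearranging the constant-growth DDM: r = D₁/P₀ + g.
r = 5.3100 / 134.92 + 0.022 = 0.03936 + 0.022 = 0.06136

6.14%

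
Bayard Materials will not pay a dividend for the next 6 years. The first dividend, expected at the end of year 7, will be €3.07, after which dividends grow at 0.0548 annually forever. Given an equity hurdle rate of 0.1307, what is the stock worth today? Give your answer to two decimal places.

€19.36

Deferred-dividend DDM. At t=6 the remaining stream is a growing perpetuity with first payment D_7 = 3.07.
V_6 = D_7/(r−g) = 3.07/(0.1307−0.0548) = 40.4480
P₀ = V_6/(1+r)^6 = 40.4480/(1+0.1307)^6 = 19.3558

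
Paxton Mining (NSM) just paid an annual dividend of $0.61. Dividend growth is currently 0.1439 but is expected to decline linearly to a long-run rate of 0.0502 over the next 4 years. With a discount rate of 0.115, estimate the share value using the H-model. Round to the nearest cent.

$11.65

H-model: P₀ = D₀[(1+g_L) + H(g_S−g_L)]/(r−g_L), with H = 4/2 = 2.
P₀ = 0.61 × [(1+0.0502) + 2×(0.1439−0.0502)] / (0.115−0.0502)
   = 0.61 × 1.2376 / 0.0648 = 11.6502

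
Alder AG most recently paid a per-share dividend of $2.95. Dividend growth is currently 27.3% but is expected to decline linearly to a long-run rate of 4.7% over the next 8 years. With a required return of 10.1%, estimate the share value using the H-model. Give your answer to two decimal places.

H-model: P₀ = D₀[(1+g_L) + H(g_S−g_L)]/(r−g_L), with H = 8/2 = 4.
P₀ = 2.95 × [(1+0.047) + 4×(0.273−0.047)] / (0.101−0.047)
   = 2.95 × 1.9510 / 0.054 = 106.5824

$106.58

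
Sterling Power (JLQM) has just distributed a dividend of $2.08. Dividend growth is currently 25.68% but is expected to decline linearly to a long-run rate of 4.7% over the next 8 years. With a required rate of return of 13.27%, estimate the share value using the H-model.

H-model: P₀ = D₀[(1+g_L) + H(g_S−g_L)]/(r−g_L), with H = 8/2 = 4.
P₀ = 2.08 × [(1+0.047) + 4×(0.2568−0.047)] / (0.1327−0.047)
   = 2.08 × 1.8862 / 0.0857 = 45.7794

$45.78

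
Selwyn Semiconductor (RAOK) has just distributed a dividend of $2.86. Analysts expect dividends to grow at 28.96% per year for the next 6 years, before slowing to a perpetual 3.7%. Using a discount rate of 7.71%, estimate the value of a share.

$251.64

Two-stage DDM. Project D₁…D_6 at 0.2896, terminal growth 0.037, discount at r = 0.0771.
D_1 = 3.6883
D_2 = 4.7564
D_3 = 6.1338
D_4 = 7.9102
D_5 = 10.2010
D_6 = 13.1552
Terminal value at t=6: TV = D_7/(r−g) = 13.6419/(0.0771−0.037) = 340.1971
P₀ = 3.6883/(1+0.0771)^1 + 4.7564/(1+0.0771)^2 + 6.1338/(1+0.0771)^3 + 7.9102/(1+0.0771)^4 + 10.2010/(1+0.0771)^5 + 13.1552/(1+0.0771)^6 + 340.1971/(1+0.0771)^6 = 251.6397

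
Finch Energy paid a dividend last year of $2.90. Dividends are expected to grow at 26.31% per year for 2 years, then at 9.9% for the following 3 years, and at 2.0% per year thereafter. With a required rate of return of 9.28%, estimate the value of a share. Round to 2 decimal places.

$74.19

Three-stage DDM. Project D₁…D_5; terminal Gordon value at t=5 with g = 0.02; discount at r = 0.0928.
D_1 = 3.6630
D_2 = 4.6267
D_3 = 5.0848
D_4 = 5.5882
D_5 = 6.1414
TV_5 = 6.2642/(0.0928−0.02) = 86.0469
P₀ = Σ Dₜ/(1+r)ᵗ + TV_5/(1+r)^5 = 74.1933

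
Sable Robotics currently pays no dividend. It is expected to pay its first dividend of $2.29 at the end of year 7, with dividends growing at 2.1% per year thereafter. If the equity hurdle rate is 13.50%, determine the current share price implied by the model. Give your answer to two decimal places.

Deferred-dividend DDM. At t=6 the remaining stream is a growing perpetuity with first payment D_7 = 2.29.
V_6 = D_7/(r−g) = 2.29/(0.135−0.021) = 20.0877
P₀ = V_6/(1+r)^6 = 20.0877/(1+0.135)^6 = 9.3963

$9.40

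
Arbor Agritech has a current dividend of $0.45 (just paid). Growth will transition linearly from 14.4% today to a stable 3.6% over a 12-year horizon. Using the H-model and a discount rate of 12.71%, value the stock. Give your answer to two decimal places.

$8.32

H-model: P₀ = D₀[(1+g_L) + H(g_S−g_L)]/(r−g_L), with H = 12/2 = 6.
P₀ = 0.45 × [(1+0.036) + 6×(0.144−0.036)] / (0.1271−0.036)
   = 0.45 × 1.6840 / 0.0911 = 8.3183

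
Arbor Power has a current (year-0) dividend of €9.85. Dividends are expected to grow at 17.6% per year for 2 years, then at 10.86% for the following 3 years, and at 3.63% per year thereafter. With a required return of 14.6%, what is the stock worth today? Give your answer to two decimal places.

Three-stage DDM. Project D₁…D_5; terminal Gordon value at t=5 with g = 0.0363; discount at r = 0.146.
D_1 = 11.5836
D_2 = 13.6223
D_3 = 15.1017
D_4 = 16.7417
D_5 = 18.5599
TV_5 = 19.2336/(0.146−0.0363) = 175.3292
P₀ = Σ Dₜ/(1+r)ᵗ + TV_5/(1+r)^5 = 138.3120

€138.31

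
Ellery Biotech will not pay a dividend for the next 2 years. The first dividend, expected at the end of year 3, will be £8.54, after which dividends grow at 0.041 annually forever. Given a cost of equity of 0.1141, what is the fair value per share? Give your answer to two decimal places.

£94.12

Deferred-dividend DDM. At t=2 the remaining stream is a growing perpetuity with first payment D_3 = 8.54.
V_2 = D_3/(r−g) = 8.54/(0.1141−0.041) = 116.8263
P₀ = V_2/(1+r)^2 = 116.8263/(1+0.1141)^2 = 94.1222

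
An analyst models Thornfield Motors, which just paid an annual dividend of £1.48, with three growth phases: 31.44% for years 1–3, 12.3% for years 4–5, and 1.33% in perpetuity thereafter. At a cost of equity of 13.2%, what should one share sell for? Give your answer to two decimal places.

Three-stage DDM. Project D₁…D_5; terminal Gordon value at t=5 with g = 0.0133; discount at r = 0.132.
D_1 = 1.9453
D_2 = 2.5569
D_3 = 3.3608
D_4 = 3.7742
D_5 = 4.2384
TV_5 = 4.2948/(0.132−0.0133) = 36.1819
P₀ = Σ Dₜ/(1+r)ᵗ + TV_5/(1+r)^5 = 30.0746

£30.07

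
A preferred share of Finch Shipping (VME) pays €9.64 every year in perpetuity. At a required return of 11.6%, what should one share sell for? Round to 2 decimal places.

€83.10

Zero-growth DDM (perpetuity): P₀ = D/r = 9.64 / 0.116 = 83.1034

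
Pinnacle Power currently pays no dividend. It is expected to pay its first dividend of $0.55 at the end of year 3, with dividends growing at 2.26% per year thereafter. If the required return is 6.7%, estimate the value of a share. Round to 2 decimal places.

Deferred-dividend DDM. At t=2 the remaining stream is a growing perpetuity with first payment D_3 = 0.55.
V_2 = D_3/(r−g) = 0.55/(0.067−0.0226) = 12.3874
P₀ = V_2/(1+r)^2 = 12.3874/(1+0.067)^2 = 10.8806

$10.88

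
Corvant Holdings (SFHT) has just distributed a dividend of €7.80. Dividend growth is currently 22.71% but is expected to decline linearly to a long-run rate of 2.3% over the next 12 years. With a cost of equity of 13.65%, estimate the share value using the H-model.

€154.46

H-model: P₀ = D₀[(1+g_L) + H(g_S−g_L)]/(r−g_L), with H = 12/2 = 6.
P₀ = 7.80 × [(1+0.023) + 6×(0.2271−0.023)] / (0.1365−0.023)
   = 7.80 × 2.2476 / 0.1135 = 154.4606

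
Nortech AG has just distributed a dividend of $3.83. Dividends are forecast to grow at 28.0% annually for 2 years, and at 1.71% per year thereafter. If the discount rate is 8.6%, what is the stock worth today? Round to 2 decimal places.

$88.38

Two-stage DDM. Project D₁…D_2 at 0.28, terminal growth 0.0171, discount at r = 0.086.
D_1 = 4.9024
D_2 = 6.2751
Terminal value at t=2: TV = D_3/(r−g) = 6.3824/(0.086−0.0171) = 92.6324
P₀ = 4.9024/(1+0.086)^1 + 6.2751/(1+0.086)^2 + 92.6324/(1+0.086)^2 = 88.3770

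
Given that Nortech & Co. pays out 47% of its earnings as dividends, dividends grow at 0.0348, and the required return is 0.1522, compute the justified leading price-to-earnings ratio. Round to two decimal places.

Justified leading P/E = b/(r−g) = 0.47/(0.1522−0.0348) = 4.0034

4.00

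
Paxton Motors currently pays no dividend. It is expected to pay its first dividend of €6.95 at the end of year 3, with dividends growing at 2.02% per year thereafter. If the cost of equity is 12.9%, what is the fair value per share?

€50.12

Deferred-dividend DDM. At t=2 the remaining stream is a growing perpetuity with first payment D_3 = 6.95.
V_2 = D_3/(r−g) = 6.95/(0.129−0.0202) = 63.8787
P₀ = V_2/(1+r)^2 = 63.8787/(1+0.129)^2 = 50.1150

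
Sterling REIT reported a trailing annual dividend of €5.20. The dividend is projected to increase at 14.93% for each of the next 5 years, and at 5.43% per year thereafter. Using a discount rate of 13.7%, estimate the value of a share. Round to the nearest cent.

Two-stage DDM. Project D₁…D_5 at 0.1493, terminal growth 0.0543, discount at r = 0.137.
D_1 = 5.9764
D_2 = 6.8686
D_3 = 7.8941
D_4 = 9.0727
D_5 = 10.4273
Terminal value at t=5: TV = D_6/(r−g) = 10.9935/(0.137−0.0543) = 132.9319
P₀ = 5.9764/(1+0.137)^1 + 6.8686/(1+0.137)^2 + 7.8941/(1+0.137)^3 + 9.0727/(1+0.137)^4 + 10.4273/(1+0.137)^5 + 132.9319/(1+0.137)^5 = 96.8124

€96.81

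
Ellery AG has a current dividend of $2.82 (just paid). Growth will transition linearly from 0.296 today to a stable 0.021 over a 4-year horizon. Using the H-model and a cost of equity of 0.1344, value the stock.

$39.07

H-model: P₀ = D₀[(1+g_L) + H(g_S−g_L)]/(r−g_L), with H = 4/2 = 2.
P₀ = 2.82 × [(1+0.021) + 2×(0.296−0.021)] / (0.1344−0.021)
   = 2.82 × 1.5710 / 0.1134 = 39.0672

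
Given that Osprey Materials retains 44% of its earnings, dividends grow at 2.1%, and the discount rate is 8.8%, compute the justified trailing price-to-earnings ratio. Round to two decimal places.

8.53

Payout ratio b = 1 − 0.44 = 0.56.
Justified trailing P/E = b(1+g)/(r−g) = 0.56×(1+0.021)/(0.088−0.021) = 8.5337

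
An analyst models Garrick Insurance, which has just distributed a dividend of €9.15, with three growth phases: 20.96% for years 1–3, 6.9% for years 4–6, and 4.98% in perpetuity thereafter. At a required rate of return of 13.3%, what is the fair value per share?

Three-stage DDM. Project D₁…D_6; terminal Gordon value at t=6 with g = 0.0498; discount at r = 0.133.
D_1 = 11.0678
D_2 = 13.3877
D_3 = 16.1937
D_4 = 17.3111
D_5 = 18.5055
D_6 = 19.7824
TV_6 = 20.7676/(0.133−0.0498) = 249.6105
P₀ = Σ Dₜ/(1+r)ᵗ + TV_6/(1+r)^6 = 179.1011

€179.10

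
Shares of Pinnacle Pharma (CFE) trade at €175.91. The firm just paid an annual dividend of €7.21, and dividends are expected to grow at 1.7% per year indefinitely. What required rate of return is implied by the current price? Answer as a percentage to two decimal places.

Rearranging the constant-growth DDM: r = D₁/P₀ + g.
D₁ = 7.21 × (1 + 0.017) = 7.3326.
r = 7.3326 / 175.91 + 0.017 = 0.04168 + 0.017 = 0.05868

5.87%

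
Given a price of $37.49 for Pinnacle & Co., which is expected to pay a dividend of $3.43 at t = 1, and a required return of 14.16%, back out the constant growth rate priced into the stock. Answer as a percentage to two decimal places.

5.01%

From P₀ = D₁/(r − g), the implied growth is g = r − D₁/P₀.
g = 0.1416 − 3.43/37.49 = 0.1416 − 0.09149 = 0.05011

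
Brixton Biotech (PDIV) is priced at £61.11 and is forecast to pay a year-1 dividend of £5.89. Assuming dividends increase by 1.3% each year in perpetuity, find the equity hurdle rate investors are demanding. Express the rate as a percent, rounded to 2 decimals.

Rearranging the constant-growth DDM: r = D₁/P₀ + g.
r = 5.8900 / 61.11 + 0.013 = 0.09638 + 0.013 = 0.10938

10.94%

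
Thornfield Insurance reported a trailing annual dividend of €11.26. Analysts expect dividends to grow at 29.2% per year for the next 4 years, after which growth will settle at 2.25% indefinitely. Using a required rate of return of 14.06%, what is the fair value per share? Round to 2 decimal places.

€222.60

Two-stage DDM. Project D₁…D_4 at 0.292, terminal growth 0.0225, discount at r = 0.1406.
D_1 = 14.5479
D_2 = 18.7959
D_3 = 24.2843
D_4 = 31.3753
Terminal value at t=4: TV = D_5/(r−g) = 32.0813/(0.1406−0.0225) = 271.6451
P₀ = 14.5479/(1+0.1406)^1 + 18.7959/(1+0.1406)^2 + 24.2843/(1+0.1406)^3 + 31.3753/(1+0.1406)^4 + 271.6451/(1+0.1406)^4 = 222.6028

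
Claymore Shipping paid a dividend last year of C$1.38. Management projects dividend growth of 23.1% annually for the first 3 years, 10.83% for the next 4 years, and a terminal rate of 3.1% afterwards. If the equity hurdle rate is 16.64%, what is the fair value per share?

C$20.40

Three-stage DDM. Project D₁…D_7; terminal Gordon value at t=7 with g = 0.031; discount at r = 0.1664.
D_1 = 1.6988
D_2 = 2.0912
D_3 = 2.5743
D_4 = 2.8531
D_5 = 3.1620
D_6 = 3.5045
D_7 = 3.8840
TV_7 = 4.0044/(0.1664−0.031) = 29.5749
P₀ = Σ Dₜ/(1+r)ᵗ + TV_7/(1+r)^7 = 20.4049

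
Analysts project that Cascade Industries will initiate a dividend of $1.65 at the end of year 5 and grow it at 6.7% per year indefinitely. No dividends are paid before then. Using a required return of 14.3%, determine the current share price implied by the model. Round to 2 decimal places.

$12.72

Deferred-dividend DDM. At t=4 the remaining stream is a growing perpetuity with first payment D_5 = 1.65.
V_4 = D_5/(r−g) = 1.65/(0.143−0.067) = 21.7105
P₀ = V_4/(1+r)^4 = 21.7105/(1+0.143)^4 = 12.7200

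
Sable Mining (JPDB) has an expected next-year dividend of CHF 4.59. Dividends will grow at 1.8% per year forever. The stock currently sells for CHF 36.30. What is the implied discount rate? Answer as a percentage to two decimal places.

Rearranging the constant-growth DDM: r = D₁/P₀ + g.
r = 4.5900 / 36.30 + 0.018 = 0.12645 + 0.018 = 0.14445

14.44%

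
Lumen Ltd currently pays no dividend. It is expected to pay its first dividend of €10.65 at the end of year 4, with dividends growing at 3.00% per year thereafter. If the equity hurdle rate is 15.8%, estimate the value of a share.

€53.58

Deferred-dividend DDM. At t=3 the remaining stream is a growing perpetuity with first payment D_4 = 10.65.
V_3 = D_4/(r−g) = 10.65/(0.158−0.03) = 83.2031
P₀ = V_3/(1+r)^3 = 83.2031/(1+0.158)^3 = 53.5814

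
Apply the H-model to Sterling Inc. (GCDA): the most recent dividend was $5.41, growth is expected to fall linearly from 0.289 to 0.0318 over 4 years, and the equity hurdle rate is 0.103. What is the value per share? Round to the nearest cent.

H-model: P₀ = D₀[(1+g_L) + H(g_S−g_L)]/(r−g_L), with H = 4/2 = 2.
P₀ = 5.41 × [(1+0.0318) + 2×(0.289−0.0318)] / (0.103−0.0318)
   = 5.41 × 1.5462 / 0.0712 = 117.4851

$117.49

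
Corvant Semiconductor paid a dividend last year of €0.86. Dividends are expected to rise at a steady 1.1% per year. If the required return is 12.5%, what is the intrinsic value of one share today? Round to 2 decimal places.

Gordon growth model: P₀ = D₁/(r − g). D₁ = 0.86 × (1 + 0.011) = 0.8695.
P₀ = 0.8695 / (0.125 − 0.011) = 0.8695 / 0.114 = 7.6268

€7.63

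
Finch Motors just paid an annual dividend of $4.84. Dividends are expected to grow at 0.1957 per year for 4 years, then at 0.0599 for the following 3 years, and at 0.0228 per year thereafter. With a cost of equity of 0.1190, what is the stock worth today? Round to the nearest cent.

$96.92

Three-stage DDM. Project D₁…D_7; terminal Gordon value at t=7 with g = 0.0228; discount at r = 0.119.
D_1 = 5.7872
D_2 = 6.9197
D_3 = 8.2739
D_4 = 9.8931
D_5 = 10.4857
D_6 = 11.1138
D_7 = 11.7796
TV_7 = 12.0481/(0.119−0.0228) = 125.2404
P₀ = Σ Dₜ/(1+r)ᵗ + TV_7/(1+r)^7 = 96.9198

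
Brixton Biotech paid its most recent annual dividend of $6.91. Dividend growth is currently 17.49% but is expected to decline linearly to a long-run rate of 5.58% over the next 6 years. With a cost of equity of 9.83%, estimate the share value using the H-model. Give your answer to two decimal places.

H-model: P₀ = D₀[(1+g_L) + H(g_S−g_L)]/(r−g_L), with H = 6/2 = 3.
P₀ = 6.91 × [(1+0.0558) + 3×(0.1749−0.0558)] / (0.0983−0.0558)
   = 6.91 × 1.4131 / 0.0425 = 229.7534

$229.75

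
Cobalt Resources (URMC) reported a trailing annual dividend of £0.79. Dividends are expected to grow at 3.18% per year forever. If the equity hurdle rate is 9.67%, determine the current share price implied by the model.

Gordon growth model: P₀ = D₁/(r − g). D₁ = 0.79 × (1 + 0.0318) = 0.8151.
P₀ = 0.8151 / (0.0967 − 0.0318) = 0.8151 / 0.0649 = 12.5597

£12.56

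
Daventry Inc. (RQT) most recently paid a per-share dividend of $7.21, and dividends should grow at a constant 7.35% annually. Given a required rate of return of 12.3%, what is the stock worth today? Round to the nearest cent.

Gordon growth model: P₀ = D₁/(r − g). D₁ = 7.21 × (1 + 0.0735) = 7.7399.
P₀ = 7.7399 / (0.123 − 0.0735) = 7.7399 / 0.0495 = 156.3623

$156.36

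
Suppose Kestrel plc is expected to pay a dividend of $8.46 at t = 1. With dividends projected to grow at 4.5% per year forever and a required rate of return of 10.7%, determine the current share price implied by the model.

$136.45

Gordon growth model: P₀ = D₁/(r − g), with D₁ = 8.46 given directly.
P₀ = 8.4600 / (0.107 − 0.045) = 8.4600 / 0.062 = 136.4516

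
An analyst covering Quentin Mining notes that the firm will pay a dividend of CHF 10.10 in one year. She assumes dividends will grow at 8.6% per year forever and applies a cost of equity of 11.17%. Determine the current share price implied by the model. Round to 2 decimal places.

CHF 393.00

Gordon growth model: P₀ = D₁/(r − g), with D₁ = 10.10 given directly.
P₀ = 10.1000 / (0.1117 − 0.086) = 10.1000 / 0.0257 = 392.9961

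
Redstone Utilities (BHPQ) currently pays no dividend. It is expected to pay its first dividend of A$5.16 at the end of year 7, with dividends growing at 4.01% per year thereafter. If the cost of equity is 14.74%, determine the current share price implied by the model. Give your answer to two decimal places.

A$21.07

Deferred-dividend DDM. At t=6 the remaining stream is a growing perpetuity with first payment D_7 = 5.16.
V_6 = D_7/(r−g) = 5.16/(0.1474−0.0401) = 48.0895
P₀ = V_6/(1+r)^6 = 48.0895/(1+0.1474)^6 = 21.0747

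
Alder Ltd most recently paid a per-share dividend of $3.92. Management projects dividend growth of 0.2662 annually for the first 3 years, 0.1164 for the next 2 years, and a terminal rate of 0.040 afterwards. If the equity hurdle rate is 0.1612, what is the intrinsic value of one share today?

Three-stage DDM. Project D₁…D_5; terminal Gordon value at t=5 with g = 0.04; discount at r = 0.1612.
D_1 = 4.9635
D_2 = 6.2848
D_3 = 7.9578
D_4 = 8.8841
D_5 = 9.9182
TV_5 = 10.3149/(0.1612−0.04) = 85.1066
P₀ = Σ Dₜ/(1+r)ᵗ + TV_5/(1+r)^5 = 63.9135

$63.91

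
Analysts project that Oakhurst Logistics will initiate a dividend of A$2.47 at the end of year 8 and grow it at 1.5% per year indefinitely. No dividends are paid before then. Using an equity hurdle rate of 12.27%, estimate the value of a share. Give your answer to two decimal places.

Deferred-dividend DDM. At t=7 the remaining stream is a growing perpetuity with first payment D_8 = 2.47.
V_7 = D_8/(r−g) = 2.47/(0.1227−0.015) = 22.9341
P₀ = V_7/(1+r)^7 = 22.9341/(1+0.1227)^7 = 10.2008

A$10.20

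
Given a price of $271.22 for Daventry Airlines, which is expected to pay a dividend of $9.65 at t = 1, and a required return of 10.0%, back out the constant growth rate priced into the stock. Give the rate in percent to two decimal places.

From P₀ = D₁/(r − g), the implied growth is g = r − D₁/P₀.
g = 0.1 − 9.65/271.22 = 0.1 − 0.03558 = 0.06442

6.44%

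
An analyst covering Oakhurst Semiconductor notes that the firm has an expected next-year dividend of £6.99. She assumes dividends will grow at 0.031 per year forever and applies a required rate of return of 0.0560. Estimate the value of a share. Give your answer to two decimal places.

£279.60

Gordon growth model: P₀ = D₁/(r − g), with D₁ = 6.99 given directly.
P₀ = 6.9900 / (0.056 − 0.031) = 6.9900 / 0.025 = 279.6000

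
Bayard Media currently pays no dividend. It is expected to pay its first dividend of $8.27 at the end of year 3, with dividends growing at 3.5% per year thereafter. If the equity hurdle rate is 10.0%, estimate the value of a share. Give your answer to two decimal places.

Deferred-dividend DDM. At t=2 the remaining stream is a growing perpetuity with first payment D_3 = 8.27.
V_2 = D_3/(r−g) = 8.27/(0.1−0.035) = 127.2308
P₀ = V_2/(1+r)^2 = 127.2308/(1+0.1)^2 = 105.1494

$105.15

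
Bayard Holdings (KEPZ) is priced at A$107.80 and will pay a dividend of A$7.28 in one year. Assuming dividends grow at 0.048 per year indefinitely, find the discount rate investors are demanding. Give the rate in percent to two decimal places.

11.55%

Rearranging the constant-growth DDM: r = D₁/P₀ + g.
r = 7.2800 / 107.80 + 0.048 = 0.06753 + 0.048 = 0.11553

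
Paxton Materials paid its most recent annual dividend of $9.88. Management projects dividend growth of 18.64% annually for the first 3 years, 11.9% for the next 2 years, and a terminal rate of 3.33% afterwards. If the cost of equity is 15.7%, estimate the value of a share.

$134.67

Three-stage DDM. Project D₁…D_5; terminal Gordon value at t=5 with g = 0.0333; discount at r = 0.157.
D_1 = 11.7216
D_2 = 13.9065
D_3 = 16.4987
D_4 = 18.4621
D_5 = 20.6591
TV_5 = 21.3470/(0.157−0.0333) = 172.5708
P₀ = Σ Dₜ/(1+r)ᵗ + TV_5/(1+r)^5 = 134.6728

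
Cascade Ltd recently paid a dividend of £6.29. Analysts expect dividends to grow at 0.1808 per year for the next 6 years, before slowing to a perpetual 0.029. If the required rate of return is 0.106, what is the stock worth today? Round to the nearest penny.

Two-stage DDM. Project D₁…D_6 at 0.1808, terminal growth 0.029, discount at r = 0.106.
D_1 = 7.4272
D_2 = 8.7701
D_3 = 10.3557
D_4 = 12.2280
D_5 = 14.4388
D_6 = 17.0494
Terminal value at t=6: TV = D_7/(r−g) = 17.5438/(0.106−0.029) = 227.8418
P₀ = 7.4272/(1+0.106)^1 + 8.7701/(1+0.106)^2 + 10.3557/(1+0.106)^3 + 12.2280/(1+0.106)^4 + 14.4388/(1+0.106)^5 + 17.0494/(1+0.106)^6 + 227.8418/(1+0.106)^6 = 172.2321

£172.23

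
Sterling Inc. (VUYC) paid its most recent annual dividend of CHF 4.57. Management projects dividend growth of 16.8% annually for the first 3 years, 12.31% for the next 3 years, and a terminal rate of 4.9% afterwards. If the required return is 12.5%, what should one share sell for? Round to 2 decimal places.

CHF 100.31

Three-stage DDM. Project D₁…D_6; terminal Gordon value at t=6 with g = 0.049; discount at r = 0.125.
D_1 = 5.3378
D_2 = 6.2345
D_3 = 7.2819
D_4 = 8.1783
D_5 = 9.1851
D_6 = 10.3157
TV_6 = 10.8212/(0.125−0.049) = 142.3842
P₀ = Σ Dₜ/(1+r)ᵗ + TV_6/(1+r)^6 = 100.3101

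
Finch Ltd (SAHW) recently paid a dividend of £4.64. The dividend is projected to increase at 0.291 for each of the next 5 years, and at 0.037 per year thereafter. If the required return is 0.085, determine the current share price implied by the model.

Two-stage DDM. Project D₁…D_5 at 0.291, terminal growth 0.037, discount at r = 0.085.
D_1 = 5.9902
D_2 = 7.7334
D_3 = 9.9838
D_4 = 12.8891
D_5 = 16.6398
Terminal value at t=5: TV = D_6/(r−g) = 17.2555/(0.085−0.037) = 359.4899
P₀ = 5.9902/(1+0.085)^1 + 7.7334/(1+0.085)^2 + 9.9838/(1+0.085)^3 + 12.8891/(1+0.085)^4 + 16.6398/(1+0.085)^5 + 359.4899/(1+0.085)^5 = 279.3504

£279.35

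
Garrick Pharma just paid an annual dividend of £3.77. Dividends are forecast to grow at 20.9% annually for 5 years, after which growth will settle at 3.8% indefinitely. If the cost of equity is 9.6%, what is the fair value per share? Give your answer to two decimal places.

£135.75

Two-stage DDM. Project D₁…D_5 at 0.209, terminal growth 0.038, discount at r = 0.096.
D_1 = 4.5579
D_2 = 5.5105
D_3 = 6.6622
D_4 = 8.0546
D_5 = 9.7381
Terminal value at t=5: TV = D_6/(r−g) = 10.1081/(0.096−0.038) = 174.2779
P₀ = 4.5579/(1+0.096)^1 + 5.5105/(1+0.096)^2 + 6.6622/(1+0.096)^3 + 8.0546/(1+0.096)^4 + 9.7381/(1+0.096)^5 + 174.2779/(1+0.096)^5 = 135.7485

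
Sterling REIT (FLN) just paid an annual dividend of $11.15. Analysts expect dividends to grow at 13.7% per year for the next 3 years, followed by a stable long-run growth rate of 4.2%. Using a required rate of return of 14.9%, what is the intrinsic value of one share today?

$137.97

Two-stage DDM. Project D₁…D_3 at 0.137, terminal growth 0.042, discount at r = 0.149.
D_1 = 12.6776
D_2 = 14.4144
D_3 = 16.3891
Terminal value at t=3: TV = D_4/(r−g) = 17.0775/(0.149−0.042) = 159.6027
P₀ = 12.6776/(1+0.149)^1 + 14.4144/(1+0.149)^2 + 16.3891/(1+0.149)^3 + 159.6027/(1+0.149)^3 = 137.9718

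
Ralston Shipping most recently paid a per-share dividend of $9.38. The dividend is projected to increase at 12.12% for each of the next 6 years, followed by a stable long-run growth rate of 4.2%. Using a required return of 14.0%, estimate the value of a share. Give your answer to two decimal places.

$143.38

Two-stage DDM. Project D₁…D_6 at 0.1212, terminal growth 0.042, discount at r = 0.14.
D_1 = 10.5169
D_2 = 11.7915
D_3 = 13.2206
D_4 = 14.8230
D_5 = 16.6195
D_6 = 18.6338
Terminal value at t=6: TV = D_7/(r−g) = 19.4164/(0.14−0.042) = 198.1267
P₀ = 10.5169/(1+0.14)^1 + 11.7915/(1+0.14)^2 + 13.2206/(1+0.14)^3 + 14.8230/(1+0.14)^4 + 16.6195/(1+0.14)^5 + 18.6338/(1+0.14)^6 + 198.1267/(1+0.14)^6 = 143.3832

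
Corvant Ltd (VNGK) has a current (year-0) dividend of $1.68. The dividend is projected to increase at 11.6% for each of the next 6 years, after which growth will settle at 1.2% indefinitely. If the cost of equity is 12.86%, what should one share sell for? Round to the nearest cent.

$23.32

Two-stage DDM. Project D₁…D_6 at 0.116, terminal growth 0.012, discount at r = 0.1286.
D_1 = 1.8749
D_2 = 2.0924
D_3 = 2.3351
D_4 = 2.6059
D_5 = 2.9082
D_6 = 3.2456
Terminal value at t=6: TV = D_7/(r−g) = 3.2845/(0.1286−0.012) = 28.1693
P₀ = 1.8749/(1+0.1286)^1 + 2.0924/(1+0.1286)^2 + 2.3351/(1+0.1286)^3 + 2.6059/(1+0.1286)^4 + 2.9082/(1+0.1286)^5 + 3.2456/(1+0.1286)^6 + 28.1693/(1+0.1286)^6 = 23.3246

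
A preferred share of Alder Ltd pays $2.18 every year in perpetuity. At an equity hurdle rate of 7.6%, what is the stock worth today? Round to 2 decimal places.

$28.68

Zero-growth DDM (perpetuity): P₀ = D/r = 2.18 / 0.076 = 28.6842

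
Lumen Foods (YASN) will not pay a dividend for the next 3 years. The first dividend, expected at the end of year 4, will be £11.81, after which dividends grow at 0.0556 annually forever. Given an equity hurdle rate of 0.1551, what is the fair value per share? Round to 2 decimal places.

Deferred-dividend DDM. At t=3 the remaining stream is a growing perpetuity with first payment D_4 = 11.81.
V_3 = D_4/(r−g) = 11.81/(0.1551−0.0556) = 118.6935
P₀ = V_3/(1+r)^3 = 118.6935/(1+0.1551)^3 = 77.0137

£77.01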